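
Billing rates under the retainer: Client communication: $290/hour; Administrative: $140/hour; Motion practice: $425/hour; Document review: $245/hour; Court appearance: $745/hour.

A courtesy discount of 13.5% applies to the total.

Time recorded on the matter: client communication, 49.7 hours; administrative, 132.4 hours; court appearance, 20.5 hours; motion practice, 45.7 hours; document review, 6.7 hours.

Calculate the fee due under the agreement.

$59,931.96

Client communication: 49.7 × $290 = $14,413.00
Administrative: 132.4 × $140 = $18,536.00
Motion practice: 45.7 × $425 = $19,422.50
Document review: 6.7 × $245 = $1,641.50
Court appearance: 20.5 × $745 = $15,272.50
Subtotal: $69,285.50
Less 13.5% discount: −$9,353.54
Total: $69,285.50 − $9,353.54 = $59,931.96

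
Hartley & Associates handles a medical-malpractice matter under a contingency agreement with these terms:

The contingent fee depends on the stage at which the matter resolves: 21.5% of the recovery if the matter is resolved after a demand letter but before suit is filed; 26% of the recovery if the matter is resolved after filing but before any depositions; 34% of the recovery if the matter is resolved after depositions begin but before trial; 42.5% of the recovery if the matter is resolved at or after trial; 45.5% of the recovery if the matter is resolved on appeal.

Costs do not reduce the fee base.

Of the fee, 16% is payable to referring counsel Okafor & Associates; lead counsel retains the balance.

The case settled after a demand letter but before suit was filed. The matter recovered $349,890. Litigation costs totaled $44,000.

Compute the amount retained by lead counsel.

Fee base is the gross recovery, $349,890; costs are reimbursed separately.
The matter settled after a demand letter but before suit was filed, so the 21.5% rate applies.
$349,890 × 21.5% = $75,226.35
Referral share: 16% of $75,226.35 = $12,036.22; lead counsel retains $75,226.35 − $12,036.22 = $63,190.13.

$63,190.13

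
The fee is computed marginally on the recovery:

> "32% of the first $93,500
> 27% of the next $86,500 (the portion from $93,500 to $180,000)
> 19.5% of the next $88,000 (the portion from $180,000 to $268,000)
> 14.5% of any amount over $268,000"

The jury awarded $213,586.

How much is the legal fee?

$59,824.27

First $93,500 at 32% = $29,920.00
Next $86,500 at 27% = $23,355.00
Remaining $33,586 at 19.5% = $6,549.27
Fee: $29,920.00 + $23,355.00 + $6,549.27 = $59,824.27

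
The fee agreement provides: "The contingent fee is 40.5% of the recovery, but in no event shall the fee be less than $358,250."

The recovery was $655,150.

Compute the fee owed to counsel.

$358,250.00

40.5% of $655,150 = $265,335.75
That is below the $358,250 minimum, so the minimum applies.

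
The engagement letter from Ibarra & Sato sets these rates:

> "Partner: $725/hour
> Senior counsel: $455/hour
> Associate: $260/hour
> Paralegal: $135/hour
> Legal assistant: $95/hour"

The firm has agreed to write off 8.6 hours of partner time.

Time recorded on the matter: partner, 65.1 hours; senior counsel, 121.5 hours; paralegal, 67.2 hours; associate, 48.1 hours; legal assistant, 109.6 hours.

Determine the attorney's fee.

$128,235.00

Partner: 65.1 × $725 = $47,197.50
Senior counsel: 121.5 × $455 = $55,282.50
Associate: 48.1 × $260 = $12,506.00
Paralegal: 67.2 × $135 = $9,072.00
Legal assistant: 109.6 × $95 = $10,412.00
Subtotal: $134,470.00
Write-off: 8.6 × $725 = $6,235.00
Total: $134,470.00 − $6,235.00 = $128,235.00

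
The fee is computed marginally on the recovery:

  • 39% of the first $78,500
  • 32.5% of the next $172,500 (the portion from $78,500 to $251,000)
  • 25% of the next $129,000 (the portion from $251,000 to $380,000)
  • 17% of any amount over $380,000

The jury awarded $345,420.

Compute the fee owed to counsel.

$110,282.50

First $78,500 at 39% = $30,615.00
Next $172,500 at 32.5% = $56,062.50
Remaining $94,420 at 25% = $23,605.00
Fee: $30,615.00 + $56,062.50 + $23,605.00 = $110,282.50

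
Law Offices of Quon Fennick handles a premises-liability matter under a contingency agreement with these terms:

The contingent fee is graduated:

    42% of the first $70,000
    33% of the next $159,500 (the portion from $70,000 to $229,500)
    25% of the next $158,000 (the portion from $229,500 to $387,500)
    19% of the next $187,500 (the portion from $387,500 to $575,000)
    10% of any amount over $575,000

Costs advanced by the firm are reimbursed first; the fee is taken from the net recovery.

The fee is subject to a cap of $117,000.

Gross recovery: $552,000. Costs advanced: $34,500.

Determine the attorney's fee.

$117,000.00

Fee base (net of costs): $552,000 − $34,500 = $517,500
First $70,000 at 42% = $29,400.00
Next $159,500 at 33% = $52,635.00
Next $158,000 at 25% = $39,500.00
Remaining $130,000 at 19% = $24,700.00
Fee: $29,400.00 + $52,635.00 + $39,500.00 + $24,700.00 = $146,235.00
$146,235.00 exceeds the $117,000 cap, so the fee is capped at $117,000.00.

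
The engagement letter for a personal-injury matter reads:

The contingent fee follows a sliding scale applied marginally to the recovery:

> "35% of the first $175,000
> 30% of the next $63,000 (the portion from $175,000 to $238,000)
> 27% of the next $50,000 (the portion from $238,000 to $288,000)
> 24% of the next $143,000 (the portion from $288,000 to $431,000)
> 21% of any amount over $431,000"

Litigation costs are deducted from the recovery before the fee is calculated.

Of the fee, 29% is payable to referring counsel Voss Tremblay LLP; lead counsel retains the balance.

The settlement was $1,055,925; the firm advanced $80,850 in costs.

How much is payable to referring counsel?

$70,245.47

Fee base (net of costs): $1,055,925 − $80,850 = $975,075
First $175,000 at 35% = $61,250.00
Next $63,000 at 30% = $18,900.00
Next $50,000 at 27% = $13,500.00
Next $143,000 at 24% = $34,320.00
Remaining $544,075 at 21% = $114,255.75
Fee: $61,250.00 + $18,900.00 + $13,500.00 + $34,320.00 + $114,255.75 = $242,225.75
Referral share: 29% of $242,225.75 = $70,245.47; lead counsel retains $242,225.75 − $70,245.47 = $171,980.28.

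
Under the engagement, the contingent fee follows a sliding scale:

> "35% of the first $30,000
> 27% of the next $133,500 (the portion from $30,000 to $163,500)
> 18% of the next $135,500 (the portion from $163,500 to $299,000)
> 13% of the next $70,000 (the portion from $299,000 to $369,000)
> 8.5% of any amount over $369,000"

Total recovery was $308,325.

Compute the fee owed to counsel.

First $30,000 at 35% = $10,500.00
Next $133,500 at 27% = $36,045.00
Next $135,500 at 18% = $24,390.00
Remaining $9,325 at 13% = $1,212.25
Fee: $10,500.00 + $36,045.00 + $24,390.00 + $1,212.25 = $72,147.25

$72,147.25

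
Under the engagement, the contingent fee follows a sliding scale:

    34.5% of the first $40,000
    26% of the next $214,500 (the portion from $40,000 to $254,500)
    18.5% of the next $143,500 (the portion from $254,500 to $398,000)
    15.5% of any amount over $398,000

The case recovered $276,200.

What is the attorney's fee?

$73,584.50

First $40,000 at 34.5% = $13,800.00
Next $214,500 at 26% = $55,770.00
Remaining $21,700 at 18.5% = $4,014.50
Fee: $13,800.00 + $55,770.00 + $4,014.50 = $73,584.50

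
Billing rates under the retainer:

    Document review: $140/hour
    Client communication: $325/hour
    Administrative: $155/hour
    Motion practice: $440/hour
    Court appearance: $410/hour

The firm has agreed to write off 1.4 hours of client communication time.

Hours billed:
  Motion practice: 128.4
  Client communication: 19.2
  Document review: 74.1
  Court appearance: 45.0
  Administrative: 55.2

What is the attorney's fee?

$99,661.00

Document review: 74.1 × $140 = $10,374.00
Client communication: 19.2 × $325 = $6,240.00
Administrative: 55.2 × $155 = $8,556.00
Motion practice: 128.4 × $440 = $56,496.00
Court appearance: 45.0 × $410 = $18,450.00
Subtotal: $100,116.00
Write-off: 1.4 × $325 = $455.00
Total: $100,116.00 − $455.00 = $99,661.00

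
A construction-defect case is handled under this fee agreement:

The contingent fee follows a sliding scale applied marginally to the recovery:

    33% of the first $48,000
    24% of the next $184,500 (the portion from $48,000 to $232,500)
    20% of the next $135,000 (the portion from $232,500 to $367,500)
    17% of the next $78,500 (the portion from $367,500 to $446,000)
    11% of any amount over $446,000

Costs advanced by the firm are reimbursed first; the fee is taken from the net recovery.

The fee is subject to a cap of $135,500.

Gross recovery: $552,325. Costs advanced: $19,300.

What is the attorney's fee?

$110,037.75

Fee base (net of costs): $552,325 − $19,300 = $533,025
First $48,000 at 33% = $15,840.00
Next $184,500 at 24% = $44,280.00
Next $135,000 at 20% = $27,000.00
Next $78,500 at 17% = $13,345.00
Remaining $87,025 at 11% = $9,572.75
Fee: $15,840.00 + $44,280.00 + $27,000.00 + $13,345.00 + $9,572.75 = $110,037.75
$110,037.75 is under the $135,500 cap.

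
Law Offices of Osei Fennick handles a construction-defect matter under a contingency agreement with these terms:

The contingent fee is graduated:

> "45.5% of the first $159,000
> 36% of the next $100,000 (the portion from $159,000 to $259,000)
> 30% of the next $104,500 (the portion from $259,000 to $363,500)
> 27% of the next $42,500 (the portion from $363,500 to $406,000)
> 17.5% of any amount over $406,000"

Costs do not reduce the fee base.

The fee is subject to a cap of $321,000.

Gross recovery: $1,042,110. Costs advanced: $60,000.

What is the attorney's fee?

Fee base is the gross recovery, $1,042,110; costs are reimbursed separately.
First $159,000 at 45.5% = $72,345.00
Next $100,000 at 36% = $36,000.00
Next $104,500 at 30% = $31,350.00
Next $42,500 at 27% = $11,475.00
Remaining $636,110 at 17.5% = $111,319.25
Fee: $72,345.00 + $36,000.00 + $31,350.00 + $11,475.00 + $111,319.25 = $262,489.25
$262,489.25 is under the $321,000 cap.

$262,489.25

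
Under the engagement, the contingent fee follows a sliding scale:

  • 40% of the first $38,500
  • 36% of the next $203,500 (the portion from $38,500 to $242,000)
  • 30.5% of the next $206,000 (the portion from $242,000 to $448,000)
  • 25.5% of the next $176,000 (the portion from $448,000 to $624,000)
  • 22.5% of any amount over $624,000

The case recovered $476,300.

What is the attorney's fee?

$158,706.50

First $38,500 at 40% = $15,400.00
Next $203,500 at 36% = $73,260.00
Next $206,000 at 30.5% = $62,830.00
Remaining $28,300 at 25.5% = $7,216.50
Fee: $15,400.00 + $73,260.00 + $62,830.00 + $7,216.50 = $158,706.50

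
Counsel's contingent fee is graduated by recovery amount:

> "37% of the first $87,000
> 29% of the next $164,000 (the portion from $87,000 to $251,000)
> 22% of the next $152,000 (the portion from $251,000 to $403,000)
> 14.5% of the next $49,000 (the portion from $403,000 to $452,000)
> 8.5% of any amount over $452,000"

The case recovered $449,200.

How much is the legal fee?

$119,889.00

First $87,000 at 37% = $32,190.00
Next $164,000 at 29% = $47,560.00
Next $152,000 at 22% = $33,440.00
Remaining $46,200 at 14.5% = $6,699.00
Fee: $32,190.00 + $47,560.00 + $33,440.00 + $6,699.00 = $119,889.00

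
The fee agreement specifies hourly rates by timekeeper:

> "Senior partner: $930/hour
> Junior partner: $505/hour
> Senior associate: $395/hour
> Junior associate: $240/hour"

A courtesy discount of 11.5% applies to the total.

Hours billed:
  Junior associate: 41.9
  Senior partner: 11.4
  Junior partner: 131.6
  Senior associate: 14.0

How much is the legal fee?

Senior partner: 11.4 × $930 = $10,602.00
Junior partner: 131.6 × $505 = $66,458.00
Senior associate: 14.0 × $395 = $5,530.00
Junior associate: 41.9 × $240 = $10,056.00
Subtotal: $92,646.00
Less 11.5% discount: −$10,654.29
Total: $92,646.00 − $10,654.29 = $81,991.71

$81,991.71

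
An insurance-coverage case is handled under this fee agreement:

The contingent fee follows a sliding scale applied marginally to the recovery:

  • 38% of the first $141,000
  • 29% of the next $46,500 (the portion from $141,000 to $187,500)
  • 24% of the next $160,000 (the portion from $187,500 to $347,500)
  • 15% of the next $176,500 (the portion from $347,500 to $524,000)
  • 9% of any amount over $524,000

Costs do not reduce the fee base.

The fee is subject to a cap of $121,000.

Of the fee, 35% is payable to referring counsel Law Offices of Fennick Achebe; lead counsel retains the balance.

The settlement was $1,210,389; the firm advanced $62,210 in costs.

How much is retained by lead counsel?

Fee base is the gross recovery, $1,210,389; costs are reimbursed separately.
First $141,000 at 38% = $53,580.00
Next $46,500 at 29% = $13,485.00
Next $160,000 at 24% = $38,400.00
Next $176,500 at 15% = $26,475.00
Remaining $686,389 at 9% = $61,775.01
Fee: $53,580.00 + $13,485.00 + $38,400.00 + $26,475.00 + $61,775.01 = $193,715.01
$193,715.01 exceeds the $121,000 cap, so the fee is capped at $121,000.00.
Referral share: 35% of $121,000.00 = $42,350.00; lead counsel retains $121,000.00 − $42,350.00 = $78,650.00.

$78,650.00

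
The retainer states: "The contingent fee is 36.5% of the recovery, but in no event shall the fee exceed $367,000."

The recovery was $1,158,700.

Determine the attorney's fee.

$367,000.00

36.5% of $1,158,700 = $422,925.50
That exceeds the $367,000 cap, so the fee is capped at $367,000.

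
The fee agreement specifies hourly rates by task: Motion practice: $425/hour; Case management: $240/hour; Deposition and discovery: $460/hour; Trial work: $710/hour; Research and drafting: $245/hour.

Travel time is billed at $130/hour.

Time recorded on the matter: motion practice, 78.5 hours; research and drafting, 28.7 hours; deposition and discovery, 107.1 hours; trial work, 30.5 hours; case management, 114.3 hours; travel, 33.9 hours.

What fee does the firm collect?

$143,154.00

Motion practice: 78.5 × $425 = $33,362.50
Case management: 114.3 × $240 = $27,432.00
Deposition and discovery: 107.1 × $460 = $49,266.00
Trial work: 30.5 × $710 = $21,655.00
Research and drafting: 28.7 × $245 = $7,031.50
Subtotal: $33,362.50 + $27,432.00 + $49,266.00 + $21,655.00 + $7,031.50 = $138,747.00
Travel: 33.9 × $130 = $4,407.00
Total: $138,747.00 + $4,407.00 = $143,154.00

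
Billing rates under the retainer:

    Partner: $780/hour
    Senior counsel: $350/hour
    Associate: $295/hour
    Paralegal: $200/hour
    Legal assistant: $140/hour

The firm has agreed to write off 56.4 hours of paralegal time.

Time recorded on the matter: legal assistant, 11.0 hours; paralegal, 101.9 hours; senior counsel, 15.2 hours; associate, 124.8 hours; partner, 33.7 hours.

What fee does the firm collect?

Partner: 33.7 × $780 = $26,286.00
Senior counsel: 15.2 × $350 = $5,320.00
Associate: 124.8 × $295 = $36,816.00
Paralegal: 101.9 × $200 = $20,380.00
Legal assistant: 11.0 × $140 = $1,540.00
Subtotal: $90,342.00
Write-off: 56.4 × $200 = $11,280.00
Total: $90,342.00 − $11,280.00 = $79,062.00

$79,062.00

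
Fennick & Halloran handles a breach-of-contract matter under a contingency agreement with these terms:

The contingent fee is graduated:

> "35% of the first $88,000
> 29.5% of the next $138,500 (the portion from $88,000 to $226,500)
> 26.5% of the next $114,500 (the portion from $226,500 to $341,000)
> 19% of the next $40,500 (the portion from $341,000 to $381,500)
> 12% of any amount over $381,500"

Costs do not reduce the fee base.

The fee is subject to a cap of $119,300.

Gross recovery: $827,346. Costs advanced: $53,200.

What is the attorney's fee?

Fee base is the gross recovery, $827,346; costs are reimbursed separately.
First $88,000 at 35% = $30,800.00
Next $138,500 at 29.5% = $40,857.50
Next $114,500 at 26.5% = $30,342.50
Next $40,500 at 19% = $7,695.00
Remaining $445,846 at 12% = $53,501.52
Fee: $30,800.00 + $40,857.50 + $30,342.50 + $7,695.00 + $53,501.52 = $163,196.52
$163,196.52 exceeds the $119,300 cap, so the fee is capped at $119,300.00.

$119,300.00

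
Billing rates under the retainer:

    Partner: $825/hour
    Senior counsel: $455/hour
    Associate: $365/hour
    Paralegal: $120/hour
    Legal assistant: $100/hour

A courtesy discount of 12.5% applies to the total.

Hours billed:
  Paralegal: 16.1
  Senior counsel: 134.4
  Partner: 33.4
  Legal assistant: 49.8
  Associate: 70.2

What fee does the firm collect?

$106,086.75

Partner: 33.4 × $825 = $27,555.00
Senior counsel: 134.4 × $455 = $61,152.00
Associate: 70.2 × $365 = $25,623.00
Paralegal: 16.1 × $120 = $1,932.00
Legal assistant: 49.8 × $100 = $4,980.00
Subtotal: $121,242.00
Less 12.5% discount: −$15,155.25
Total: $121,242.00 − $15,155.25 = $106,086.75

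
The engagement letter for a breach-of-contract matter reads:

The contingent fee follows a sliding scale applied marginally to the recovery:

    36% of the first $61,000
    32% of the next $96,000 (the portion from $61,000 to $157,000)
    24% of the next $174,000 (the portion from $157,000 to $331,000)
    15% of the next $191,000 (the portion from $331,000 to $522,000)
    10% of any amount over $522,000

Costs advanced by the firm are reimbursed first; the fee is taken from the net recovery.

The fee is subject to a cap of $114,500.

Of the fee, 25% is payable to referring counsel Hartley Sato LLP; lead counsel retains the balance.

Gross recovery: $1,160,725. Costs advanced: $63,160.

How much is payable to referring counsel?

$28,625.00

Fee base (net of costs): $1,160,725 − $63,160 = $1,097,565
First $61,000 at 36% = $21,960.00
Next $96,000 at 32% = $30,720.00
Next $174,000 at 24% = $41,760.00
Next $191,000 at 15% = $28,650.00
Remaining $575,565 at 10% = $57,556.50
Fee: $21,960.00 + $30,720.00 + $41,760.00 + $28,650.00 + $57,556.50 = $180,646.50
$180,646.50 exceeds the $114,500 cap, so the fee is capped at $114,500.00.
Referral share: 25% of $114,500.00 = $28,625.00; lead counsel retains $114,500.00 − $28,625.00 = $85,875.00.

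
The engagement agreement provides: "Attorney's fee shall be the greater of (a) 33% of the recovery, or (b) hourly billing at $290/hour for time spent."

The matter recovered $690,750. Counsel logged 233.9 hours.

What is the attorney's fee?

$227,947.50

(a) 33% of $690,750 = $227,947.50
(b) 233.9 × $290 = $67,831.00
The greater is (a): $227,947.50.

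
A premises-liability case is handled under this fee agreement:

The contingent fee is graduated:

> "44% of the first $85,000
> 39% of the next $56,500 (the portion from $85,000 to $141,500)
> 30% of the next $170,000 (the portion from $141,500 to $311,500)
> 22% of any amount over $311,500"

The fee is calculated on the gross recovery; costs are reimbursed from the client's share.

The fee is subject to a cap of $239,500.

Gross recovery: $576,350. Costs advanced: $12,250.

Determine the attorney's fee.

$168,702.00

Fee base is the gross recovery, $576,350; costs are reimbursed separately.
First $85,000 at 44% = $37,400.00
Next $56,500 at 39% = $22,035.00
Next $170,000 at 30% = $51,000.00
Remaining $264,850 at 22% = $58,267.00
Fee: $37,400.00 + $22,035.00 + $51,000.00 + $58,267.00 = $168,702.00
$168,702.00 is under the $239,500 cap.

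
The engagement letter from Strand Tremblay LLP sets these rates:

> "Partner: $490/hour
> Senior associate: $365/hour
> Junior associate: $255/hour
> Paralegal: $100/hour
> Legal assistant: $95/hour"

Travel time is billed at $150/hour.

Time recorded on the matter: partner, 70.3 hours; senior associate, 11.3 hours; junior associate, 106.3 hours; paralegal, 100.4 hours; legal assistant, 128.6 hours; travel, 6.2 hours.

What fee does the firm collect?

Partner: 70.3 × $490 = $34,447.00
Senior associate: 11.3 × $365 = $4,124.50
Junior associate: 106.3 × $255 = $27,106.50
Paralegal: 100.4 × $100 = $10,040.00
Legal assistant: 128.6 × $95 = $12,217.00
Subtotal: $34,447.00 + $4,124.50 + $27,106.50 + $10,040.00 + $12,217.00 = $87,935.00
Travel: 6.2 × $150 = $930.00
Total: $87,935.00 + $930.00 = $88,865.00

$88,865.00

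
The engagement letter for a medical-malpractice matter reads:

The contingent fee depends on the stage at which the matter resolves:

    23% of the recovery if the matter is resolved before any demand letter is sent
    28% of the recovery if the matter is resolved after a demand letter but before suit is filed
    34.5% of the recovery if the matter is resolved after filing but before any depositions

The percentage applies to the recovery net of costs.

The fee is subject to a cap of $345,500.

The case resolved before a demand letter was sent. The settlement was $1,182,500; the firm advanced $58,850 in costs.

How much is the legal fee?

Fee base (net of costs): $1,182,500 − $58,850 = $1,123,650
The matter resolved before a demand letter was sent, so the 23% rate applies.
$1,123,650 × 23% = $258,439.50
$258,439.50 is under the $345,500 cap.

$258,439.50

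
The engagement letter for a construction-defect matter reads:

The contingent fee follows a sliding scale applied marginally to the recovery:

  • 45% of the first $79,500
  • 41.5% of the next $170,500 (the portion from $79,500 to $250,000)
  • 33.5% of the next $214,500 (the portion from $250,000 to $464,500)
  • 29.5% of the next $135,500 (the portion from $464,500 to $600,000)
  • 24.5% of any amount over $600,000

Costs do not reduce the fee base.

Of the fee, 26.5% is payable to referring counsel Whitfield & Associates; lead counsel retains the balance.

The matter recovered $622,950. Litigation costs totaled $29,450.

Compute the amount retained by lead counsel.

Fee base is the gross recovery, $622,950; costs are reimbursed separately.
First $79,500 at 45% = $35,775.00
Next $170,500 at 41.5% = $70,757.50
Next $214,500 at 33.5% = $71,857.50
Next $135,500 at 29.5% = $39,972.50
Remaining $22,950 at 24.5% = $5,622.75
Fee: $35,775.00 + $70,757.50 + $71,857.50 + $39,972.50 + $5,622.75 = $223,985.25
Referral share: 26.5% of $223,985.25 = $59,356.09; lead counsel retains $223,985.25 − $59,356.09 = $164,629.16.

$164,629.16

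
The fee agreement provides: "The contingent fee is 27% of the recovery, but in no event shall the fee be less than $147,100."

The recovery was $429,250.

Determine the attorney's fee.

$147,100.00

27% of $429,250 = $115,897.50
That is below the $147,100 minimum, so the minimum applies.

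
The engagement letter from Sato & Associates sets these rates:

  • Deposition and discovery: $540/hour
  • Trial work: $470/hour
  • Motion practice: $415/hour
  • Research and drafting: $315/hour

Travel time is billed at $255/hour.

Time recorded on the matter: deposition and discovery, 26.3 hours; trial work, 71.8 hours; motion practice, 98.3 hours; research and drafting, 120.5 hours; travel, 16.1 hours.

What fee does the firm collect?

Deposition and discovery: 26.3 × $540 = $14,202.00
Trial work: 71.8 × $470 = $33,746.00
Motion practice: 98.3 × $415 = $40,794.50
Research and drafting: 120.5 × $315 = $37,957.50
Subtotal: $14,202.00 + $33,746.00 + $40,794.50 + $37,957.50 = $126,700.00
Travel: 16.1 × $255 = $4,105.50
Total: $126,700.00 + $4,105.50 = $130,805.50

$130,805.50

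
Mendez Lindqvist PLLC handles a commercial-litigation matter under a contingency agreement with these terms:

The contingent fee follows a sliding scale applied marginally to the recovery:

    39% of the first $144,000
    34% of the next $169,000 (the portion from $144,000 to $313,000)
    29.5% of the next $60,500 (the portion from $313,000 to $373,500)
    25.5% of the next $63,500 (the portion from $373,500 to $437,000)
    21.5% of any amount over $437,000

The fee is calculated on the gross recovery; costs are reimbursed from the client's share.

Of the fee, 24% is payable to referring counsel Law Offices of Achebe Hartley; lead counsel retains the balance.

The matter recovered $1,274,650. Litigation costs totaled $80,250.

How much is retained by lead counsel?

$249,093.61

Fee base is the gross recovery, $1,274,650; costs are reimbursed separately.
First $144,000 at 39% = $56,160.00
Next $169,000 at 34% = $57,460.00
Next $60,500 at 29.5% = $17,847.50
Next $63,500 at 25.5% = $16,192.50
Remaining $837,650 at 21.5% = $180,094.75
Fee: $56,160.00 + $57,460.00 + $17,847.50 + $16,192.50 + $180,094.75 = $327,754.75
Referral share: 24% of $327,754.75 = $78,661.14; lead counsel retains $327,754.75 − $78,661.14 = $249,093.61.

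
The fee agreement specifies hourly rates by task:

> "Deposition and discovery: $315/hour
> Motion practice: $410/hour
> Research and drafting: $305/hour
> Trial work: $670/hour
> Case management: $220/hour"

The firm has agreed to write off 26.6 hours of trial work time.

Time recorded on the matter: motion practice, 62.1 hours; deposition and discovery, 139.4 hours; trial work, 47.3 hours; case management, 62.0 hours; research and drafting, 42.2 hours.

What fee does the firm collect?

$109,752.00

Deposition and discovery: 139.4 × $315 = $43,911.00
Motion practice: 62.1 × $410 = $25,461.00
Research and drafting: 42.2 × $305 = $12,871.00
Trial work: 47.3 × $670 = $31,691.00
Case management: 62.0 × $220 = $13,640.00
Subtotal: $127,574.00
Write-off: 26.6 × $670 = $17,822.00
Total: $127,574.00 − $17,822.00 = $109,752.00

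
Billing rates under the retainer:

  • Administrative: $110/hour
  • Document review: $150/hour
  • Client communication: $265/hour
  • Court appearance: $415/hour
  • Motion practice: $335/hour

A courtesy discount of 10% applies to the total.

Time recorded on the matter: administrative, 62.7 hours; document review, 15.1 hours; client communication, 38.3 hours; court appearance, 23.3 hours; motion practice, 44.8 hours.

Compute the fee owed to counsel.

$39,590.10

Administrative: 62.7 × $110 = $6,897.00
Document review: 15.1 × $150 = $2,265.00
Client communication: 38.3 × $265 = $10,149.50
Court appearance: 23.3 × $415 = $9,669.50
Motion practice: 44.8 × $335 = $15,008.00
Subtotal: $43,989.00
Less 10% discount: −$4,398.90
Total: $43,989.00 − $4,398.90 = $39,590.10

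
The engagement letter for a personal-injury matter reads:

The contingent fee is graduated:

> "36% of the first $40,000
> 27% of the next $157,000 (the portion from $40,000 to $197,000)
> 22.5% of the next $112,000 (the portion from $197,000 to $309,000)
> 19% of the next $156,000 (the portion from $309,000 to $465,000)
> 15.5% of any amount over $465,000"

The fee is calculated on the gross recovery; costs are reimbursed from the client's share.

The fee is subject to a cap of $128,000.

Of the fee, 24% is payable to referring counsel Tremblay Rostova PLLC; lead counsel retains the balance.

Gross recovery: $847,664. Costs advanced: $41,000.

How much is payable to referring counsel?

Fee base is the gross recovery, $847,664; costs are reimbursed separately.
First $40,000 at 36% = $14,400.00
Next $157,000 at 27% = $42,390.00
Next $112,000 at 22.5% = $25,200.00
Next $156,000 at 19% = $29,640.00
Remaining $382,664 at 15.5% = $59,312.92
Fee: $14,400.00 + $42,390.00 + $25,200.00 + $29,640.00 + $59,312.92 = $170,942.92
$170,942.92 exceeds the $128,000 cap, so the fee is capped at $128,000.00.
Referral share: 24% of $128,000.00 = $30,720.00; lead counsel retains $128,000.00 − $30,720.00 = $97,280.00.

$30,720.00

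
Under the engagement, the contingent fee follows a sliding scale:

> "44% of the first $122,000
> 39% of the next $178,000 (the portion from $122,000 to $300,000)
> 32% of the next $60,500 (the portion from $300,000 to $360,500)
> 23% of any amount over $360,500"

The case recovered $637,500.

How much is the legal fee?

$206,170.00

First $122,000 at 44% = $53,680.00
Next $178,000 at 39% = $69,420.00
Next $60,500 at 32% = $19,360.00
Remaining $277,000 at 23% = $63,710.00
Fee: $53,680.00 + $69,420.00 + $19,360.00 + $63,710.00 = $206,170.00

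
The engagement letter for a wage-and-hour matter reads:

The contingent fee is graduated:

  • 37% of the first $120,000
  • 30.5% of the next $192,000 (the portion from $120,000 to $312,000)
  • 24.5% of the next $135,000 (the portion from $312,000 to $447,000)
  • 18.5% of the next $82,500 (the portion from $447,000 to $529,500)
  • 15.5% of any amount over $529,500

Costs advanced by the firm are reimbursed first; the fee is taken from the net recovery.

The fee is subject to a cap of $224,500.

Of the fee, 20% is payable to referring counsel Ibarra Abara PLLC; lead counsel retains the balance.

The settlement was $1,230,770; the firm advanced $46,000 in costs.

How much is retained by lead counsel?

$179,600.00

Fee base (net of costs): $1,230,770 − $46,000 = $1,184,770
First $120,000 at 37% = $44,400.00
Next $192,000 at 30.5% = $58,560.00
Next $135,000 at 24.5% = $33,075.00
Next $82,500 at 18.5% = $15,262.50
Remaining $655,270 at 15.5% = $101,566.85
Fee: $44,400.00 + $58,560.00 + $33,075.00 + $15,262.50 + $101,566.85 = $252,864.35
$252,864.35 exceeds the $224,500 cap, so the fee is capped at $224,500.00.
Referral share: 20% of $224,500.00 = $44,900.00; lead counsel retains $224,500.00 − $44,900.00 = $179,600.00.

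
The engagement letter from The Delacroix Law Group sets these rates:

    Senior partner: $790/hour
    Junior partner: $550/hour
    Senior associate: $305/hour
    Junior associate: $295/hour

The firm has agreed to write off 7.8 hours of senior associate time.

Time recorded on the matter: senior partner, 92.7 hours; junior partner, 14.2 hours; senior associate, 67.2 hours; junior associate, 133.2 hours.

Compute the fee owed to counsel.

Senior partner: 92.7 × $790 = $73,233.00
Junior partner: 14.2 × $550 = $7,810.00
Senior associate: 67.2 × $305 = $20,496.00
Junior associate: 133.2 × $295 = $39,294.00
Subtotal: $140,833.00
Write-off: 7.8 × $305 = $2,379.00
Total: $140,833.00 − $2,379.00 = $138,454.00

$138,454.00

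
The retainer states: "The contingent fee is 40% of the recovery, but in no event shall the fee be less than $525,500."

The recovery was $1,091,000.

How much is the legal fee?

$525,500.00

40% of $1,091,000 = $436,400.00
That is below the $525,500 minimum, so the minimum applies.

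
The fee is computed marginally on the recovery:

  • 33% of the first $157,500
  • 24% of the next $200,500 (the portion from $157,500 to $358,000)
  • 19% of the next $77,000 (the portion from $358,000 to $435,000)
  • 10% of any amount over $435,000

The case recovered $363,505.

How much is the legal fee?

$101,140.95

First $157,500 at 33% = $51,975.00
Next $200,500 at 24% = $48,120.00
Remaining $5,505 at 19% = $1,045.95
Fee: $51,975.00 + $48,120.00 + $1,045.95 = $101,140.95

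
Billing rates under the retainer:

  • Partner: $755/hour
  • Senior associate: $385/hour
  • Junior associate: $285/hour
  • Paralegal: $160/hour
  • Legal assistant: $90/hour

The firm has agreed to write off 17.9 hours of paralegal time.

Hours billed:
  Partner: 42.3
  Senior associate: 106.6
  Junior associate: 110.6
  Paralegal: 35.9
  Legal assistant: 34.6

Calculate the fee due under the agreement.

Partner: 42.3 × $755 = $31,936.50
Senior associate: 106.6 × $385 = $41,041.00
Junior associate: 110.6 × $285 = $31,521.00
Paralegal: 35.9 × $160 = $5,744.00
Legal assistant: 34.6 × $90 = $3,114.00
Subtotal: $113,356.50
Write-off: 17.9 × $160 = $2,864.00
Total: $113,356.50 − $2,864.00 = $110,492.50

$110,492.50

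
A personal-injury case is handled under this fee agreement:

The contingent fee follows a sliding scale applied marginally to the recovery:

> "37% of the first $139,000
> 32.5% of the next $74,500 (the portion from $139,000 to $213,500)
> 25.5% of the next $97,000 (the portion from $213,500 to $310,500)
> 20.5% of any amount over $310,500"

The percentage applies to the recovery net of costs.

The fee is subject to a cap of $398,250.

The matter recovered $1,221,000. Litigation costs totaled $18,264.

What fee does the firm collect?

$283,285.88

Fee base (net of costs): $1,221,000 − $18,264 = $1,202,736
First $139,000 at 37% = $51,430.00
Next $74,500 at 32.5% = $24,212.50
Next $97,000 at 25.5% = $24,735.00
Remaining $892,236 at 20.5% = $182,908.38
Fee: $51,430.00 + $24,212.50 + $24,735.00 + $182,908.38 = $283,285.88
$283,285.88 is under the $398,250 cap.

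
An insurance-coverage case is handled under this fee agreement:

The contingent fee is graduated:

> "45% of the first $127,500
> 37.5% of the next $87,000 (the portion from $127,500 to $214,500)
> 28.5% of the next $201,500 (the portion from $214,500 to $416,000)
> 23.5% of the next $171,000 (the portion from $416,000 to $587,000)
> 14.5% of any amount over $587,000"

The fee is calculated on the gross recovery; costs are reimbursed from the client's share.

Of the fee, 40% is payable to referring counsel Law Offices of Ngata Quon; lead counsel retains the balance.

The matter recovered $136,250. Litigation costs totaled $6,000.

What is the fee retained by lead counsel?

$36,393.75

Fee base is the gross recovery, $136,250; costs are reimbursed separately.
First $127,500 at 45% = $57,375.00
Remaining $8,750 at 37.5% = $3,281.25
Fee: $57,375.00 + $3,281.25 = $60,656.25
Referral share: 40% of $60,656.25 = $24,262.50; lead counsel retains $60,656.25 − $24,262.50 = $36,393.75.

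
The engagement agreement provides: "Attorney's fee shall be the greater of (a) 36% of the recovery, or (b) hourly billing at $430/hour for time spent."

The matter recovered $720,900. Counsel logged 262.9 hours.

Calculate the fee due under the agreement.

$259,524.00

(a) 36% of $720,900 = $259,524.00
(b) 262.9 × $430 = $113,047.00
The greater is (a): $259,524.00.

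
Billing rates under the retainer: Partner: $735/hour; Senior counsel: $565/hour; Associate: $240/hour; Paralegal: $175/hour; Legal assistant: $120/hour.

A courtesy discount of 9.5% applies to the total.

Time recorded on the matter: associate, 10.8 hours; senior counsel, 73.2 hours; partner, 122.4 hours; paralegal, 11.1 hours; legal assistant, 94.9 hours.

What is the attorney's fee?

Partner: 122.4 × $735 = $89,964.00
Senior counsel: 73.2 × $565 = $41,358.00
Associate: 10.8 × $240 = $2,592.00
Paralegal: 11.1 × $175 = $1,942.50
Legal assistant: 94.9 × $120 = $11,388.00
Subtotal: $147,244.50
Less 9.5% discount: −$13,988.23
Total: $147,244.50 − $13,988.23 = $133,256.27

$133,256.27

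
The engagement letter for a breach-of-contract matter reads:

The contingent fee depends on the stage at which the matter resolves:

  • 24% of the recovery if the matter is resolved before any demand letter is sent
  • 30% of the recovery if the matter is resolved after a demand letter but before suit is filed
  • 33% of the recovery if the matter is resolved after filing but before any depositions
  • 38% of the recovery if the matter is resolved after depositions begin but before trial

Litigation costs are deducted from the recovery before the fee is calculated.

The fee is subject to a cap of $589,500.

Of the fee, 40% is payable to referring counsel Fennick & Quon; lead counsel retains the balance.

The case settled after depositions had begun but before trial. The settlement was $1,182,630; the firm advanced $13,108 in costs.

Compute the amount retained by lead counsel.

Fee base (net of costs): $1,182,630 − $13,108 = $1,169,522
The matter settled after depositions had begun but before trial, so the 38% rate applies.
$1,169,522 × 38% = $444,418.36
$444,418.36 is under the $589,500 cap.
Referral share: 40% of $444,418.36 = $177,767.34; lead counsel retains $444,418.36 − $177,767.34 = $266,651.02.

$266,651.02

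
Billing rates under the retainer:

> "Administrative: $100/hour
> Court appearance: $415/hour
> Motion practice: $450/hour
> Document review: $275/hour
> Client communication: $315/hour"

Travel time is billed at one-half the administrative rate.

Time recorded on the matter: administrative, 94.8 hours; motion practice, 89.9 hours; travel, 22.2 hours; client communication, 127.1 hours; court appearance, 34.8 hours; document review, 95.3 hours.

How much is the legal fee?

Administrative: 94.8 × $100 = $9,480.00
Court appearance: 34.8 × $415 = $14,442.00
Motion practice: 89.9 × $450 = $40,455.00
Document review: 95.3 × $275 = $26,207.50
Client communication: 127.1 × $315 = $40,036.50
Subtotal: $9,480.00 + $14,442.00 + $40,455.00 + $26,207.50 + $40,036.50 = $130,621.00
Travel: 22.2 × ($100 ÷ 2) = 22.2 × $50.00 = $1,110.00
Total: $130,621.00 + $1,110.00 = $131,731.00

$131,731.00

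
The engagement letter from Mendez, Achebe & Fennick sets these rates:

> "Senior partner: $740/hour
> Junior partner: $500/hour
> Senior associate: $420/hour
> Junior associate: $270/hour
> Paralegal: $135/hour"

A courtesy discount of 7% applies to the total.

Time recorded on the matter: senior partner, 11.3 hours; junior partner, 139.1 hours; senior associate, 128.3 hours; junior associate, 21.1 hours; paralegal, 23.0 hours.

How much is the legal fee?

$130,758.00

Senior partner: 11.3 × $740 = $8,362.00
Junior partner: 139.1 × $500 = $69,550.00
Senior associate: 128.3 × $420 = $53,886.00
Junior associate: 21.1 × $270 = $5,697.00
Paralegal: 23.0 × $135 = $3,105.00
Subtotal: $140,600.00
Less 7% discount: −$9,842.00
Total: $140,600.00 − $9,842.00 = $130,758.00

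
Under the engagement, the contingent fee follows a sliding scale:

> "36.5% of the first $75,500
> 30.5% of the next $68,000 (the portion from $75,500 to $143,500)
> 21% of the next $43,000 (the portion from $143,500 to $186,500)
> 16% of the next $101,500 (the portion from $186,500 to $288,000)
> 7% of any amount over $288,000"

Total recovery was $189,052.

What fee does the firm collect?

$57,735.82

First $75,500 at 36.5% = $27,557.50
Next $68,000 at 30.5% = $20,740.00
Next $43,000 at 21% = $9,030.00
Remaining $2,552 at 16% = $408.32
Fee: $27,557.50 + $20,740.00 + $9,030.00 + $408.32 = $57,735.82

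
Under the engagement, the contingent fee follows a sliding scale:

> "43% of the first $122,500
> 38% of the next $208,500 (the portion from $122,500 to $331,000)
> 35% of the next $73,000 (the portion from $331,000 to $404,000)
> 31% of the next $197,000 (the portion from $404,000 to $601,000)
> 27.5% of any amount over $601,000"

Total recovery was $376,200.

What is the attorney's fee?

$147,725.00

First $122,500 at 43% = $52,675.00
Next $208,500 at 38% = $79,230.00
Remaining $45,200 at 35% = $15,820.00
Fee: $52,675.00 + $79,230.00 + $15,820.00 = $147,725.00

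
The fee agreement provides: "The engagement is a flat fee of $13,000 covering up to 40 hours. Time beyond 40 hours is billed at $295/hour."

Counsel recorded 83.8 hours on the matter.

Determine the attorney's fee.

Flat fee: $13,000.00
Excess hours: 83.8 − 40 = 43.8
Overrun: 43.8 × $295 = $12,921.00
Total: $13,000.00 + $12,921.00 = $25,921.00

$25,921.00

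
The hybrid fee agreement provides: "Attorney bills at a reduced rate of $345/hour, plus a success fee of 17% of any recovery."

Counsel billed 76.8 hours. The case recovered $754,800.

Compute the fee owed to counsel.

Hourly: 76.8 × $345 = $26,496.00
Success fee: 17% of $754,800 = $128,316.00
Total: $26,496.00 + $128,316.00 = $154,812.00

$154,812.00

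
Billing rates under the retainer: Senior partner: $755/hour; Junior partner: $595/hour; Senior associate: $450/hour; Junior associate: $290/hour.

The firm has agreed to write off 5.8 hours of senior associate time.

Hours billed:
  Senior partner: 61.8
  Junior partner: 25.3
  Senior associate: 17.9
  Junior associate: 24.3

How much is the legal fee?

$74,204.50

Senior partner: 61.8 × $755 = $46,659.00
Junior partner: 25.3 × $595 = $15,053.50
Senior associate: 17.9 × $450 = $8,055.00
Junior associate: 24.3 × $290 = $7,047.00
Subtotal: $76,814.50
Write-off: 5.8 × $450 = $2,610.00
Total: $76,814.50 − $2,610.00 = $74,204.50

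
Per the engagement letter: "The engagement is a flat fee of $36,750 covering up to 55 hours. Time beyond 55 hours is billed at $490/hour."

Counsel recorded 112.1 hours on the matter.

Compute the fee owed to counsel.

Flat fee: $36,750.00
Excess hours: 112.1 − 55 = 57.1
Overrun: 57.1 × $490 = $27,979.00
Total: $36,750.00 + $27,979.00 = $64,729.00

$64,729.00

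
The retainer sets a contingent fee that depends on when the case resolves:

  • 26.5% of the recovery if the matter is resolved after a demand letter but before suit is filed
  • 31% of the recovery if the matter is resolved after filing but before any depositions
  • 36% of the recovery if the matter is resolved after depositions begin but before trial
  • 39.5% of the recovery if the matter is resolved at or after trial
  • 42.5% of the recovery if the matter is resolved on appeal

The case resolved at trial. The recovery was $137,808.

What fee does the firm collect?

The matter resolved at trial, so the 39.5% rate applies.
$137,808 × 39.5% = $54,434.16

$54,434.16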